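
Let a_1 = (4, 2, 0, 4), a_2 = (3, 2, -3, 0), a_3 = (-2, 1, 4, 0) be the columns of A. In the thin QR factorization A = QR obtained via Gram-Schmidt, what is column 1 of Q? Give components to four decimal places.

a_1 = (4, 2, 0, 4); ‖a_1‖ = 6.0000, so q_1 = (0.6667, 0.3333, 0.0000, 0.6667).

q_1 = (0.6667, 0.3333, 0.0000, 0.6667)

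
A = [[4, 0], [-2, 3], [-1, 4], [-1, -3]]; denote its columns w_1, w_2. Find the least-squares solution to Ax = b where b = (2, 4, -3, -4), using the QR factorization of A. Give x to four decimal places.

x = (0.4607, 0.4478)

w_1 = (4, -2, -1, -1); ‖w_1‖ = 4.6904, so q_1 = (0.8528, -0.4264, -0.2132, -0.2132).
q_1·w_2 = 0.8528·0 + (-0.4264)·3 + (-0.2132)·4 + (-0.2132)·(-3) = -1.4924.
u_2 = w_2 + 1.4924·q_1 = (1.2727, 2.3636, 3.6818, -3.3182).
‖u_2‖ = 5.6367, so q_2 = (0.2258, 0.4193, 0.6532, -0.5887).
Qᵀb = (1.4924, 2.5240).
Back-substitute: x_2 = 2.5240/5.6367 = 0.4478.
x_1 = (1.4924 + 1.4924·0.4478)/4.6904 = 0.4607.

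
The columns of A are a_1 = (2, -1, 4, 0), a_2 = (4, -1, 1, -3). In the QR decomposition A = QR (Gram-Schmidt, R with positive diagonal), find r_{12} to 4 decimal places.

a_1 = (2, -1, 4, 0); ‖a_1‖ = 4.5826, so q_1 = (0.4364, -0.2182, 0.8729, 0.0000).
r_{12} = q_1·a_2 = 2.8368.

r_{12} = 2.8368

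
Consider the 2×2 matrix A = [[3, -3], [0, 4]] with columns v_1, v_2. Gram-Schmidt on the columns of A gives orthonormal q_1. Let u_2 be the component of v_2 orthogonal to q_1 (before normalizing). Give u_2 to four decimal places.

u_2 = (0.0000, 4.0000)

v_1 = (3, 0); ‖v_1‖ = 3.0000, so q_1 = (1.0000, 0.0000).
q_1·v_2 = 1.0000·(-3) + 0.0000·4 = -3.0000.
u_2 = v_2 + 3.0000·q_1 = (0.0000, 4.0000).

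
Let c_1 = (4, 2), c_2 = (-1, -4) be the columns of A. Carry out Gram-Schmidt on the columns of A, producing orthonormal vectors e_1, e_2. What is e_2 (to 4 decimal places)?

c_1 = (4, 2); ‖c_1‖ = 4.4721, so e_1 = (0.8944, 0.4472).
e_1·c_2 = 0.8944·(-1) + 0.4472·(-4) = -2.6833.
u_2 = c_2 + 2.6833·e_1 = (1.4000, -2.8000).
‖u_2‖ = 3.1305, so e_2 = (0.4472, -0.8944).

e_2 = (0.4472, -0.8944)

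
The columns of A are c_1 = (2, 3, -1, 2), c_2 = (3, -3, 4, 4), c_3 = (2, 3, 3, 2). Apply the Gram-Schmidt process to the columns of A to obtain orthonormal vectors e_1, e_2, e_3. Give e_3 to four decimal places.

e_3 = (-0.1574, 0.5404, 0.7843, -0.2610)

e_1 = c_1/‖c_1‖ = (2, 3, -1, 2)/4.2426 = (0.4714, 0.7071, -0.2357, 0.4714).
r_{12} = e_1·c_2 = 0.2357.
u_2 = c_2 − 0.2357·e_1 = (2.8889, -3.1667, 4.0556, 3.8889).
‖u_2‖ = 7.0671, so e_2 = (0.4088, -0.4481, 0.5739, 0.5503).
r_{13} = e_1·c_3 = 3.2998; r_{23} = e_2·c_3 = 2.2954.
u_3 = c_3 − 3.2998·e_1 − 2.2954·e_2 = (-0.4939, 1.6952, 2.4605, -0.8187).
‖u_3‖ = 3.1372, so e_3 = (-0.1574, 0.5404, 0.7843, -0.2610).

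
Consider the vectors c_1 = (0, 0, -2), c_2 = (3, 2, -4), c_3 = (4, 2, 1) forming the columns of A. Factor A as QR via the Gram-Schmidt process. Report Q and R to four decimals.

q_1 = c_1/‖c_1‖ = (0, 0, -2)/2.0000 = (0.0000, 0.0000, -1.0000).
r_{12} = q_1·c_2 = 4.0000.
u_2 = c_2 − 4.0000·q_1 = (3.0000, 2.0000, 0.0000).
‖u_2‖ = 3.6056, so q_2 = (0.8321, 0.5547, 0.0000).
r_{13} = q_1·c_3 = -1.0000; r_{23} = q_2·c_3 = 4.4376.
u_3 = c_3 + 1.0000·q_1 − 4.4376·q_2 = (0.3077, -0.4615, 0.0000).
‖u_3‖ = 0.5547, so q_3 = (0.5547, -0.8321, 0.0000).

Q = [[0.0000, 0.8321, 0.5547], [0.0000, 0.5547, -0.8321], [-1.0000, 0.0000, 0.0000]], R = [[2.0000, 4.0000, -1.0000], [0.0000, 3.6056, 4.4376], [0.0000, 0.0000, 0.5547]]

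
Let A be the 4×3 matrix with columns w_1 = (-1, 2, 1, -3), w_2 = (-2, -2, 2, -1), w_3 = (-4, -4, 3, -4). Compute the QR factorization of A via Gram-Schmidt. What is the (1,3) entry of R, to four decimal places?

w_1 = (-1, 2, 1, -3); ‖w_1‖ = 3.8730, so q_1 = (-0.2582, 0.5164, 0.2582, -0.7746).
r_{13} = q_1·w_3 = 2.8402.

r_{13} = 2.8402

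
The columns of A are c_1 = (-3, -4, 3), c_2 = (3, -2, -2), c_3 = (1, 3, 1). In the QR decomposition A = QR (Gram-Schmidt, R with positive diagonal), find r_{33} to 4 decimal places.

r_{33} = 1.7826

c_1 = (-3, -4, 3); ‖c_1‖ = 5.8310, so q_1 = (-0.5145, -0.6860, 0.5145).
q_1·c_2 = (-0.5145)·3 + (-0.6860)·(-2) + 0.5145·(-2) = -1.2005.
u_2 = c_2 + 1.2005·q_1 = (2.3824, -2.8235, -1.3824).
‖u_2‖ = 3.9445, so q_2 = (0.6040, -0.7158, -0.3505).
q_1·c_3 = (-0.5145)·1 + (-0.6860)·3 + 0.5145·1 = -2.0580; q_2·c_3 = 0.6040·1 + (-0.7158)·3 + (-0.3505)·1 = -1.8939.
u_3 = c_3 + 2.0580·q_1 + 1.8939·q_2 = (1.0851, 0.2325, 1.3951).
r_{33} = ‖u_3‖ = 1.7826.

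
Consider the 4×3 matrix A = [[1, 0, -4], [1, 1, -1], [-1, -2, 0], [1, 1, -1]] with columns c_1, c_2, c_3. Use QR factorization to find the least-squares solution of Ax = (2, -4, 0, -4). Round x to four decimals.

x = (-18.0000, 9.0000, -5.0000)

q_1 = c_1/‖c_1‖ = (1, 1, -1, 1)/2.0000 = (0.5000, 0.5000, -0.5000, 0.5000).
r_{12} = q_1·c_2 = 2.0000.
u_2 = c_2 − 2.0000·q_1 = (-1.0000, 0.0000, -1.0000, 0.0000).
‖u_2‖ = 1.4142, so q_2 = (-0.7071, 0.0000, -0.7071, 0.0000).
r_{13} = q_1·c_3 = -3.0000; r_{23} = q_2·c_3 = 2.8284.
u_3 = c_3 + 3.0000·q_1 − 2.8284·q_2 = (-0.5000, 0.5000, 0.5000, 0.5000).
‖u_3‖ = 1.0000, so q_3 = (-0.5000, 0.5000, 0.5000, 0.5000).
Qᵀb = (-3.0000, -1.4142, -5.0000).
Back-substitute: x_3 = -5.0000/1.0000 = -5.0000.
x_2 = (-1.4142 − 2.8284·(-5.0000))/1.4142 = 9.0000.
x_1 = (-3.0000 − 2.0000·9.0000 + 3.0000·(-5.0000))/2.0000 = -18.0000.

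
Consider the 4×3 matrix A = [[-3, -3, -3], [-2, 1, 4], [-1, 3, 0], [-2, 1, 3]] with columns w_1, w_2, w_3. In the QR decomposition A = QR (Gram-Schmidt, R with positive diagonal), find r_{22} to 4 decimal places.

e_1 = w_1/‖w_1‖ = (-3, -2, -1, -2)/4.2426 = (-0.7071, -0.4714, -0.2357, -0.4714).
r_{12} = e_1·w_2 = 0.4714.
u_2 = w_2 − 0.4714·e_1 = (-2.6667, 1.2222, 3.1111, 1.2222).
r_{22} = ‖u_2‖ = 4.4472.

r_{22} = 4.4472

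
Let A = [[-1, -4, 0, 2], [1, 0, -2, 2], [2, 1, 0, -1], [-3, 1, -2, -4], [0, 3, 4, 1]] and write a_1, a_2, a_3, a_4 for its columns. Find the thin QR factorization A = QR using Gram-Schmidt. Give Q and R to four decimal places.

e_1 = a_1/‖a_1‖ = (-1, 1, 2, -3, 0)/3.8730 = (-0.2582, 0.2582, 0.5164, -0.7746, 0.0000).
r_{12} = e_1·a_2 = 0.7746.
u_2 = a_2 − 0.7746·e_1 = (-3.8000, -0.2000, 0.6000, 1.6000, 3.0000).
‖u_2‖ = 5.1381, so e_2 = (-0.7396, -0.0389, 0.1168, 0.3114, 0.5839).
r_{13} = e_1·a_3 = 1.0328; r_{23} = e_2·a_3 = 1.7905.
u_3 = a_3 − 1.0328·e_1 − 1.7905·e_2 = (1.5909, -2.1970, -0.7424, -1.7576, 2.9545).
‖u_3‖ = 4.4415, so e_3 = (0.3582, -0.4946, -0.1672, -0.3957, 0.6652).
r_{14} = e_1·a_4 = 2.5820; r_{24} = e_2·a_4 = -2.3355; r_{34} = e_3·a_4 = 2.1423.
u_4 = a_4 − 2.5820·e_1 + 2.3355·e_2 − 2.1423·e_3 = (0.1720, 2.3021, -1.7025, -0.4250, 0.9386).
‖u_4‖ = 3.0478, so e_4 = (0.0564, 0.7553, -0.5586, -0.1394, 0.3079).

Q = [[-0.2582, -0.7396, 0.3582, 0.0564], [0.2582, -0.0389, -0.4946, 0.7553], [0.5164, 0.1168, -0.1672, -0.5586], [-0.7746, 0.3114, -0.3957, -0.1394], [0.0000, 0.5839, 0.6652, 0.3079]], R = [[3.8730, 0.7746, 1.0328, 2.5820], [0.0000, 5.1381, 1.7905, -2.3355], [0.0000, 0.0000, 4.4415, 2.1423], [0.0000, 0.0000, 0.0000, 3.0478]]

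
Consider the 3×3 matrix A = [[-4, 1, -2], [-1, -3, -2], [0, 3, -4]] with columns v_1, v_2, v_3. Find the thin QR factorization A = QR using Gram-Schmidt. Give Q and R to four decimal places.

Q = [[-0.9701, 0.1757, 0.1672], [-0.2425, -0.7028, -0.6687], [0.0000, 0.6893, -0.7245]], R = [[4.1231, -0.2425, 2.4254], [0.0000, 4.3521, -1.7030], [0.0000, 0.0000, 3.9009]]

v_1 = (-4, -1, 0); ‖v_1‖ = 4.1231, so e_1 = (-0.9701, -0.2425, 0.0000).
e_1·v_2 = (-0.9701)·1 + (-0.2425)·(-3) + 0.0000·3 = -0.2425.
u_2 = v_2 + 0.2425·e_1 = (0.7647, -3.0588, 3.0000).
‖u_2‖ = 4.3521, so e_2 = (0.1757, -0.7028, 0.6893).
e_1·v_3 = (-0.9701)·(-2) + (-0.2425)·(-2) + 0.0000·(-4) = 2.4254; e_2·v_3 = 0.1757·(-2) + (-0.7028)·(-2) + 0.6893·(-4) = -1.7030.
u_3 = v_3 − 2.4254·e_1 + 1.7030·e_2 = (0.6522, -2.6087, -2.8261).
‖u_3‖ = 3.9009, so e_3 = (0.1672, -0.6687, -0.7245).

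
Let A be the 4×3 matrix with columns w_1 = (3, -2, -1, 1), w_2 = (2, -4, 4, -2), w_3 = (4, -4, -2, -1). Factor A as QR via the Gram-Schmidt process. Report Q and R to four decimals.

e_1 = w_1/‖w_1‖ = (3, -2, -1, 1)/3.8730 = (0.7746, -0.5164, -0.2582, 0.2582).
r_{12} = e_1·w_2 = 2.0656.
u_2 = w_2 − 2.0656·e_1 = (0.4000, -2.9333, 4.5333, -2.5333).
‖u_2‖ = 5.9777, so e_2 = (0.0669, -0.4907, 0.7584, -0.4238).
r_{13} = e_1·w_3 = 5.4222; r_{23} = e_2·w_3 = 1.1376.
u_3 = w_3 − 5.4222·e_1 − 1.1376·e_2 = (-0.2761, -0.6418, -1.4627, -1.9179).
‖u_3‖ = 2.5112, so e_3 = (-0.1100, -0.2556, -0.5825, -0.7638).

Q = [[0.7746, 0.0669, -0.1100], [-0.5164, -0.4907, -0.2556], [-0.2582, 0.7584, -0.5825], [0.2582, -0.4238, -0.7638]], R = [[3.8730, 2.0656, 5.4222], [0.0000, 5.9777, 1.1376], [0.0000, 0.0000, 2.5112]]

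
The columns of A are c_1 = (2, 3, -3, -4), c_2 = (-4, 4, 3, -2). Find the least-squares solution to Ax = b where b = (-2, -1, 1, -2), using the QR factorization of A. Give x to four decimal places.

q_1 = c_1/‖c_1‖ = (2, 3, -3, -4)/6.1644 = (0.3244, 0.4867, -0.4867, -0.6489).
r_{12} = q_1·c_2 = 0.4867.
u_2 = c_2 − 0.4867·q_1 = (-4.1579, 3.7632, 3.2368, -1.6842).
‖u_2‖ = 6.6905, so q_2 = (-0.6215, 0.5625, 0.4838, -0.2517).
Qᵀb = (-0.3244, 1.6677).
Back-substitute: x_2 = 1.6677/6.6905 = 0.2493.
x_1 = (-0.3244 − 0.4867·0.2493)/6.1644 = -0.0723.

x = (-0.0723, 0.2493)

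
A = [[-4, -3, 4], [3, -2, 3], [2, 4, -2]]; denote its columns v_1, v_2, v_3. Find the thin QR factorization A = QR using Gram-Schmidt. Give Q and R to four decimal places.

Q = [[-0.7428, -0.2267, 0.6300], [0.5571, -0.7312, 0.3937], [0.3714, 0.6434, 0.6694]], R = [[5.3852, 2.5997, -2.0426], [0.0000, 4.7161, -4.3870], [0.0000, 0.0000, 2.3625]]

e_1 = v_1/‖v_1‖ = (-4, 3, 2)/5.3852 = (-0.7428, 0.5571, 0.3714).
r_{12} = e_1·v_2 = 2.5997.
u_2 = v_2 − 2.5997·e_1 = (-1.0690, -3.4483, 3.0345).
‖u_2‖ = 4.7161, so e_2 = (-0.2267, -0.7312, 0.6434).
r_{13} = e_1·v_3 = -2.0426; r_{23} = e_2·v_3 = -4.3870.
u_3 = v_3 + 2.0426·e_1 + 4.3870·e_2 = (1.4884, 0.9302, 1.5814).
‖u_3‖ = 2.3625, so e_3 = (0.6300, 0.3937, 0.6694).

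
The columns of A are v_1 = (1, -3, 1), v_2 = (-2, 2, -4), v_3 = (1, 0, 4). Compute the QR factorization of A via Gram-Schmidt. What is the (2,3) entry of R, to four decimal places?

v_1 = (1, -3, 1); ‖v_1‖ = 3.3166, so q_1 = (0.3015, -0.9045, 0.3015).
q_1·v_2 = 0.3015·(-2) + (-0.9045)·2 + 0.3015·(-4) = -3.6181.
u_2 = v_2 + 3.6181·q_1 = (-0.9091, -1.2727, -2.9091).
‖u_2‖ = 3.3029, so q_2 = (-0.2752, -0.3853, -0.8808).
r_{23} = q_2·v_3 = -3.7983.

r_{23} = -3.7983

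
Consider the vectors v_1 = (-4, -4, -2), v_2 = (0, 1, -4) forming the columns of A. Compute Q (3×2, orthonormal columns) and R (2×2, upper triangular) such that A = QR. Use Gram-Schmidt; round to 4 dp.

v_1 = (-4, -4, -2); ‖v_1‖ = 6.0000, so e_1 = (-0.6667, -0.6667, -0.3333).
e_1·v_2 = (-0.6667)·0 + (-0.6667)·1 + (-0.3333)·(-4) = 0.6667.
u_2 = v_2 − 0.6667·e_1 = (0.4444, 1.4444, -3.7778).
‖u_2‖ = 4.0689, so e_2 = (0.1092, 0.3550, -0.9285).

Q = [[-0.6667, 0.1092], [-0.6667, 0.3550], [-0.3333, -0.9285]], R = [[6.0000, 0.6667], [0.0000, 4.0689]]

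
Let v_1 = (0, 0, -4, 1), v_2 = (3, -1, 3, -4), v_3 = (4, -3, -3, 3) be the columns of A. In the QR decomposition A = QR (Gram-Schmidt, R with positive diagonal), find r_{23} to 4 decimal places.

v_1 = (0, 0, -4, 1); ‖v_1‖ = 4.1231, so e_1 = (0.0000, 0.0000, -0.9701, 0.2425).
e_1·v_2 = 0.0000·3 + 0.0000·(-1) + (-0.9701)·3 + 0.2425·(-4) = -3.8806.
u_2 = v_2 + 3.8806·e_1 = (3.0000, -1.0000, -0.7647, -3.0588).
‖u_2‖ = 4.4656, so e_2 = (0.6718, -0.2239, -0.1712, -0.6850).
r_{23} = e_2·v_3 = 1.8178.

r_{23} = 1.8178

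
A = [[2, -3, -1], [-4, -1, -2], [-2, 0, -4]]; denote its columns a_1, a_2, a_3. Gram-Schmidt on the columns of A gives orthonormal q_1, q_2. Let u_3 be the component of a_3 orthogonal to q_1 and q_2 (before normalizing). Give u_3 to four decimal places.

u_3 = (-0.3898, 1.1695, -2.7288)

a_1 = (2, -4, -2); ‖a_1‖ = 4.8990, so q_1 = (0.4082, -0.8165, -0.4082).
q_1·a_2 = 0.4082·(-3) + (-0.8165)·(-1) + (-0.4082)·0 = -0.4082.
u_2 = a_2 + 0.4082·q_1 = (-2.8333, -1.3333, -0.1667).
‖u_2‖ = 3.1358, so q_2 = (-0.9035, -0.4252, -0.0531).
q_1·a_3 = 0.4082·(-1) + (-0.8165)·(-2) + (-0.4082)·(-4) = 2.8577; q_2·a_3 = (-0.9035)·(-1) + (-0.4252)·(-2) + (-0.0531)·(-4) = 1.9665.
u_3 = a_3 − 2.8577·q_1 − 1.9665·q_2 = (-0.3898, 1.1695, -2.7288).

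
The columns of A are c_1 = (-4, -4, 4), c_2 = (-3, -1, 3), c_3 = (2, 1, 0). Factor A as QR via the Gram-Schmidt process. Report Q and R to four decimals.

Q = [[-0.5774, -0.4082, 0.7071], [-0.5774, 0.8165, 0.0000], [0.5774, 0.4082, 0.7071]], R = [[6.9282, 4.0415, -1.7321], [0.0000, 1.6330, 0.0000], [0.0000, 0.0000, 1.4142]]

c_1 = (-4, -4, 4); ‖c_1‖ = 6.9282, so e_1 = (-0.5774, -0.5774, 0.5774).
e_1·c_2 = (-0.5774)·(-3) + (-0.5774)·(-1) + 0.5774·3 = 4.0415.
u_2 = c_2 − 4.0415·e_1 = (-0.6667, 1.3333, 0.6667).
‖u_2‖ = 1.6330, so e_2 = (-0.4082, 0.8165, 0.4082).
e_1·c_3 = (-0.5774)·2 + (-0.5774)·1 + 0.5774·0 = -1.7321; e_2·c_3 = (-0.4082)·2 + 0.8165·1 + 0.4082·0 = 0.0000.
u_3 = c_3 + 1.7321·e_1 − 0.0000·e_2 = (1.0000, 0.0000, 1.0000).
‖u_3‖ = 1.4142, so e_3 = (0.7071, 0.0000, 0.7071).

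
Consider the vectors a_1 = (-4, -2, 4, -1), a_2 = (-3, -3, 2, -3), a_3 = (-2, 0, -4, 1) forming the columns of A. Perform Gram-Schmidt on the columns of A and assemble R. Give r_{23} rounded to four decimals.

a_1 = (-4, -2, 4, -1); ‖a_1‖ = 6.0828, so q_1 = (-0.6576, -0.3288, 0.6576, -0.1644).
q_1·a_2 = (-0.6576)·(-3) + (-0.3288)·(-3) + 0.6576·2 + (-0.1644)·(-3) = 4.7676.
u_2 = a_2 − 4.7676·q_1 = (0.1351, -1.4324, -1.1351, -2.2162).
‖u_2‖ = 2.8758, so q_2 = (0.0470, -0.4981, -0.3947, -0.7706).
r_{23} = q_2·a_3 = 0.7143.

r_{23} = 0.7143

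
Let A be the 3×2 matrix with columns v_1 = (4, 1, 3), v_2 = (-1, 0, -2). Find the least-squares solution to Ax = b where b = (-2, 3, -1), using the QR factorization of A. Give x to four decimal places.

x = (0.0000, 0.8000)

v_1 = (4, 1, 3); ‖v_1‖ = 5.0990, so e_1 = (0.7845, 0.1961, 0.5883).
e_1·v_2 = 0.7845·(-1) + 0.1961·0 + 0.5883·(-2) = -1.9612.
u_2 = v_2 + 1.9612·e_1 = (0.5385, 0.3846, -0.8462).
‖u_2‖ = 1.0742, so e_2 = (0.5013, 0.3581, -0.7877).
Qᵀb = (-1.5689, 0.8593).
Back-substitute: x_2 = 0.8593/1.0742 = 0.8000.
x_1 = (-1.5689 + 1.9612·0.8000)/5.0990 = 0.0000.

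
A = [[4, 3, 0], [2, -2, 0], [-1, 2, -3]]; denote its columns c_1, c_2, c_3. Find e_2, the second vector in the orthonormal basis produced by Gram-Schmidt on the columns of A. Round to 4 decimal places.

e_1 = c_1/‖c_1‖ = (4, 2, -1)/4.5826 = (0.8729, 0.4364, -0.2182).
r_{12} = e_1·c_2 = 1.3093.
u_2 = c_2 − 1.3093·e_1 = (1.8571, -2.5714, 2.2857).
‖u_2‖ = 3.9097, so e_2 = (0.4750, -0.6577, 0.5846).

e_2 = (0.4750, -0.6577, 0.5846)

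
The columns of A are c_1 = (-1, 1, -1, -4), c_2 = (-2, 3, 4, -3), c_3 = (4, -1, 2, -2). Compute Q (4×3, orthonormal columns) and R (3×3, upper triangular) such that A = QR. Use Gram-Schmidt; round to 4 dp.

Q = [[-0.2294, -0.2439, 0.8354], [0.2294, 0.4293, -0.2486], [-0.2294, 0.8683, 0.3376], [-0.9177, -0.0488, -0.3554]], R = [[4.3589, 2.9824, 0.2294], [0.0000, 5.3949, 0.4293], [0.0000, 0.0000, 4.9763]]

c_1 = (-1, 1, -1, -4); ‖c_1‖ = 4.3589, so q_1 = (-0.2294, 0.2294, -0.2294, -0.9177).
q_1·c_2 = (-0.2294)·(-2) + 0.2294·3 + (-0.2294)·4 + (-0.9177)·(-3) = 2.9824.
u_2 = c_2 − 2.9824·q_1 = (-1.3158, 2.3158, 4.6842, -0.2632).
‖u_2‖ = 5.3949, so q_2 = (-0.2439, 0.4293, 0.8683, -0.0488).
q_1·c_3 = (-0.2294)·4 + 0.2294·(-1) + (-0.2294)·2 + (-0.9177)·(-2) = 0.2294; q_2·c_3 = (-0.2439)·4 + 0.4293·(-1) + 0.8683·2 + (-0.0488)·(-2) = 0.4293.
u_3 = c_3 − 0.2294·q_1 − 0.4293·q_2 = (4.1573, -1.2369, 1.6799, -1.7685).
‖u_3‖ = 4.9763, so q_3 = (0.8354, -0.2486, 0.3376, -0.3554).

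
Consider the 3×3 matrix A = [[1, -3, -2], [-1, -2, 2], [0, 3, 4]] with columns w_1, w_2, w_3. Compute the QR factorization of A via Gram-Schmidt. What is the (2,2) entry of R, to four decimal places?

r_{22} = 4.6368

w_1 = (1, -1, 0); ‖w_1‖ = 1.4142, so e_1 = (0.7071, -0.7071, 0.0000).
e_1·w_2 = 0.7071·(-3) + (-0.7071)·(-2) + 0.0000·3 = -0.7071.
u_2 = w_2 + 0.7071·e_1 = (-2.5000, -2.5000, 3.0000).
r_{22} = ‖u_2‖ = 4.6368.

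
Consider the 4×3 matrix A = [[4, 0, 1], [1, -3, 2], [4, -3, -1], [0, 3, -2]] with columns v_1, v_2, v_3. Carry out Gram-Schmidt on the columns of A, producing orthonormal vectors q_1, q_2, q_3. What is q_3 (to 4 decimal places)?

v_1 = (4, 1, 4, 0); ‖v_1‖ = 5.7446, so q_1 = (0.6963, 0.1741, 0.6963, 0.0000).
q_1·v_2 = 0.6963·0 + 0.1741·(-3) + 0.6963·(-3) + 0.0000·3 = -2.6112.
u_2 = v_2 + 2.6112·q_1 = (1.8182, -2.5455, -1.1818, 3.0000).
‖u_2‖ = 4.4924, so q_2 = (0.4047, -0.5666, -0.2631, 0.6678).
q_1·v_3 = 0.6963·1 + 0.1741·2 + 0.6963·(-1) + 0.0000·(-2) = 0.3482; q_2·v_3 = 0.4047·1 + (-0.5666)·2 + (-0.2631)·(-1) + 0.6678·(-2) = -1.8010.
u_3 = v_3 − 0.3482·q_1 + 1.8010·q_2 = (1.4865, 0.9189, -1.7162, -0.7973).
‖u_3‖ = 2.5759, so q_3 = (0.5771, 0.3567, -0.6663, -0.3095).

q_3 = (0.5771, 0.3567, -0.6663, -0.3095)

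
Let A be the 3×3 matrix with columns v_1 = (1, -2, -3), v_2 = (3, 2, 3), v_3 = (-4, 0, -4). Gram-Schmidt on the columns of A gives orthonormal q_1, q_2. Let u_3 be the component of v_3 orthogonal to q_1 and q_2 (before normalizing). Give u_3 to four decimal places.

q_1 = v_1/‖v_1‖ = (1, -2, -3)/3.7417 = (0.2673, -0.5345, -0.8018).
r_{12} = q_1·v_2 = -2.6726.
u_2 = v_2 + 2.6726·q_1 = (3.7143, 0.5714, 0.8571).
‖u_2‖ = 3.8545, so q_2 = (0.9636, 0.1482, 0.2224).
r_{13} = q_1·v_3 = 2.1381; r_{23} = q_2·v_3 = -4.7440.
u_3 = v_3 − 2.1381·q_1 + 4.7440·q_2 = (0.0000, 1.8462, -1.2308).

u_3 = (0.0000, 1.8462, -1.2308)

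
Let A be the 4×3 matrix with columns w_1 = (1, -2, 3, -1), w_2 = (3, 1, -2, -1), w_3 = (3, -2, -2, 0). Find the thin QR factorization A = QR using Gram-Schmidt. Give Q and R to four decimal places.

Q = [[0.2582, 0.8751, 0.1044], [-0.5164, 0.1250, -0.8023], [0.7746, -0.3215, -0.4396], [-0.2582, -0.3393, 0.3900]], R = [[3.8730, -1.0328, 0.2582], [0.0000, 3.7327, 3.0183], [0.0000, 0.0000, 2.7970]]

e_1 = w_1/‖w_1‖ = (1, -2, 3, -1)/3.8730 = (0.2582, -0.5164, 0.7746, -0.2582).
r_{12} = e_1·w_2 = -1.0328.
u_2 = w_2 + 1.0328·e_1 = (3.2667, 0.4667, -1.2000, -1.2667).
‖u_2‖ = 3.7327, so e_2 = (0.8751, 0.1250, -0.3215, -0.3393).
r_{13} = e_1·w_3 = 0.2582; r_{23} = e_2·w_3 = 3.0183.
u_3 = w_3 − 0.2582·e_1 − 3.0183·e_2 = (0.2919, -2.2440, -1.2297, 1.0909).
‖u_3‖ = 2.7970, so e_3 = (0.1044, -0.8023, -0.4396, 0.3900).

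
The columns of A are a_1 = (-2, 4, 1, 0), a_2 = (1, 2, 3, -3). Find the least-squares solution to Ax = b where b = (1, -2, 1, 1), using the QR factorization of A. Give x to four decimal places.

a_1 = (-2, 4, 1, 0); ‖a_1‖ = 4.5826, so q_1 = (-0.4364, 0.8729, 0.2182, 0.0000).
q_1·a_2 = (-0.4364)·1 + 0.8729·2 + 0.2182·3 + 0.0000·(-3) = 1.9640.
u_2 = a_2 − 1.9640·q_1 = (1.8571, 0.2857, 2.5714, -3.0000).
‖u_2‖ = 4.3753, so q_2 = (0.4245, 0.0653, 0.5877, -0.6857).
Qᵀb = (-1.9640, 0.1959).
Back-substitute: x_2 = 0.1959/4.3753 = 0.0448.
x_1 = (-1.9640 − 1.9640·0.0448)/4.5826 = -0.4478.

x = (-0.4478, 0.0448)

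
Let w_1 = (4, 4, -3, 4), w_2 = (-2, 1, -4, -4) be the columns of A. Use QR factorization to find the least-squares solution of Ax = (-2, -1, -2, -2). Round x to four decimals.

e_1 = w_1/‖w_1‖ = (4, 4, -3, 4)/7.5498 = (0.5298, 0.5298, -0.3974, 0.5298).
r_{12} = e_1·w_2 = -1.0596.
u_2 = w_2 + 1.0596·e_1 = (-1.4386, 1.5614, -4.4211, -3.4386).
‖u_2‖ = 5.9898, so e_2 = (-0.2402, 0.2607, -0.7381, -0.5741).
Qᵀb = (-1.8543, 2.8440).
Back-substitute: x_2 = 2.8440/5.9898 = 0.4748.
x_1 = (-1.8543 + 1.0596·0.4748)/7.5498 = -0.1790.

x = (-0.1790, 0.4748)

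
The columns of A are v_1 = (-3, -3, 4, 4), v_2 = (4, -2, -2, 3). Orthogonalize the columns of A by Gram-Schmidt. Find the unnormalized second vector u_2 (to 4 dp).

u_2 = (3.8800, -2.1200, -1.8400, 3.1600)

q_1 = v_1/‖v_1‖ = (-3, -3, 4, 4)/7.0711 = (-0.4243, -0.4243, 0.5657, 0.5657).
r_{12} = q_1·v_2 = -0.2828.
u_2 = v_2 + 0.2828·q_1 = (3.8800, -2.1200, -1.8400, 3.1600).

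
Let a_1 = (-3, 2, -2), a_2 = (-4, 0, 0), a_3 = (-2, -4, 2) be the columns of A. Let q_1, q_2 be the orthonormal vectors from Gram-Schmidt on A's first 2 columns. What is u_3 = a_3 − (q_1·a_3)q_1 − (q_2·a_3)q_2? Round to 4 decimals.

u_3 = (0.0000, -1.0000, -1.0000)

a_1 = (-3, 2, -2); ‖a_1‖ = 4.1231, so q_1 = (-0.7276, 0.4851, -0.4851).
q_1·a_2 = (-0.7276)·(-4) + 0.4851·0 + (-0.4851)·0 = 2.9104.
u_2 = a_2 − 2.9104·q_1 = (-1.8824, -1.4118, 1.4118).
‖u_2‖ = 2.7440, so q_2 = (-0.6860, -0.5145, 0.5145).
q_1·a_3 = (-0.7276)·(-2) + 0.4851·(-4) + (-0.4851)·2 = -1.4552; q_2·a_3 = (-0.6860)·(-2) + (-0.5145)·(-4) + 0.5145·2 = 4.4590.
u_3 = a_3 + 1.4552·q_1 − 4.4590·q_2 = (0.0000, -1.0000, -1.0000).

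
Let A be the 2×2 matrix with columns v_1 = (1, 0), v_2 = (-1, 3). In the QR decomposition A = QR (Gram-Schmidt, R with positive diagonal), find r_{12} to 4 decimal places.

r_{12} = -1.0000

e_1 = v_1/‖v_1‖ = (1, 0)/1.0000 = (1.0000, 0.0000).
r_{12} = e_1·v_2 = -1.0000.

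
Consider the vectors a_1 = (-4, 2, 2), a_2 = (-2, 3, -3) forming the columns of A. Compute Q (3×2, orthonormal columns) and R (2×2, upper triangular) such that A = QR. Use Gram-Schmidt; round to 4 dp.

a_1 = (-4, 2, 2); ‖a_1‖ = 4.8990, so q_1 = (-0.8165, 0.4082, 0.4082).
q_1·a_2 = (-0.8165)·(-2) + 0.4082·3 + 0.4082·(-3) = 1.6330.
u_2 = a_2 − 1.6330·q_1 = (-0.6667, 2.3333, -3.6667).
‖u_2‖ = 4.3970, so q_2 = (-0.1516, 0.5307, -0.8339).

Q = [[-0.8165, -0.1516], [0.4082, 0.5307], [0.4082, -0.8339]], R = [[4.8990, 1.6330], [0.0000, 4.3970]]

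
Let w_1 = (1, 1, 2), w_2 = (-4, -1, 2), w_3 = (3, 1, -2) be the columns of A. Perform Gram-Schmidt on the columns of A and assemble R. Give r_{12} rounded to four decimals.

r_{12} = -0.4082

e_1 = w_1/‖w_1‖ = (1, 1, 2)/2.4495 = (0.4082, 0.4082, 0.8165).
r_{12} = e_1·w_2 = -0.4082.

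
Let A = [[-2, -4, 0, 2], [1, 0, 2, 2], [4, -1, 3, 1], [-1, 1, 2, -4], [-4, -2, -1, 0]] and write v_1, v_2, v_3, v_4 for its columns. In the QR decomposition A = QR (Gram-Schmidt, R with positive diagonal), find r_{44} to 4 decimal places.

r_{44} = 2.9442

v_1 = (-2, 1, 4, -1, -4); ‖v_1‖ = 6.1644, so e_1 = (-0.3244, 0.1622, 0.6489, -0.1622, -0.6489).
e_1·v_2 = (-0.3244)·(-4) + 0.1622·0 + 0.6489·(-1) + (-0.1622)·1 + (-0.6489)·(-2) = 1.7844.
u_2 = v_2 − 1.7844·e_1 = (-3.4211, -0.2895, -2.1579, 1.2895, -0.8421).
‖u_2‖ = 4.3377, so e_2 = (-0.7887, -0.0667, -0.4975, 0.2973, -0.1941).
e_1·v_3 = (-0.3244)·0 + 0.1622·2 + 0.6489·3 + (-0.1622)·2 + (-0.6489)·(-1) = 2.5955; e_2·v_3 = (-0.7887)·0 + (-0.0667)·2 + (-0.4975)·3 + 0.2973·2 + (-0.1941)·(-1) = -0.8372.
u_3 = v_3 − 2.5955·e_1 + 0.8372·e_2 = (0.1818, 1.5231, 0.8993, 2.6699, 0.5217).
‖u_3‖ = 3.2500, so e_3 = (0.0559, 0.4686, 0.2767, 0.8215, 0.1605).
e_1·v_4 = (-0.3244)·2 + 0.1622·2 + 0.6489·1 + (-0.1622)·(-4) + (-0.6489)·0 = 0.9733; e_2·v_4 = (-0.7887)·2 + (-0.0667)·2 + (-0.4975)·1 + 0.2973·(-4) + (-0.1941)·0 = -3.3974; e_3·v_4 = 0.0559·2 + 0.4686·2 + 0.2767·1 + 0.8215·(-4) + 0.1605·0 = -1.9602.
u_4 = v_4 − 0.9733·e_1 + 3.3974·e_2 + 1.9602·e_3 = (-0.2540, 2.5340, -0.7793, -1.2218, 0.2867).
r_{44} = ‖u_4‖ = 2.9442.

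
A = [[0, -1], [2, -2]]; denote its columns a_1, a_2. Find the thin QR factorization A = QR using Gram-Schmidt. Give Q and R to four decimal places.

Q = [[0.0000, -1.0000], [1.0000, 0.0000]], R = [[2.0000, -2.0000], [0.0000, 1.0000]]

q_1 = a_1/‖a_1‖ = (0, 2)/2.0000 = (0.0000, 1.0000).
r_{12} = q_1·a_2 = -2.0000.
u_2 = a_2 + 2.0000·q_1 = (-1.0000, 0.0000).
‖u_2‖ = 1.0000, so q_2 = (-1.0000, 0.0000).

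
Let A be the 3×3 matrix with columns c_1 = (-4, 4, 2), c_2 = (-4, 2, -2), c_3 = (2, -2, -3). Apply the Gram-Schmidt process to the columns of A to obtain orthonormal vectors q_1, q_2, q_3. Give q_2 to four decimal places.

c_1 = (-4, 4, 2); ‖c_1‖ = 6.0000, so q_1 = (-0.6667, 0.6667, 0.3333).
q_1·c_2 = (-0.6667)·(-4) + 0.6667·2 + 0.3333·(-2) = 3.3333.
u_2 = c_2 − 3.3333·q_1 = (-1.7778, -0.2222, -3.1111).
‖u_2‖ = 3.5901, so q_2 = (-0.4952, -0.0619, -0.8666).

q_2 = (-0.4952, -0.0619, -0.8666)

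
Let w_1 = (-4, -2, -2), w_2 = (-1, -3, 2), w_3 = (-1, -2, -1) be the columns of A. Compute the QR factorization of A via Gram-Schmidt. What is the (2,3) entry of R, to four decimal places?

r_{23} = 0.7071

e_1 = w_1/‖w_1‖ = (-4, -2, -2)/4.8990 = (-0.8165, -0.4082, -0.4082).
r_{12} = e_1·w_2 = 1.2247.
u_2 = w_2 − 1.2247·e_1 = (0.0000, -2.5000, 2.5000).
‖u_2‖ = 3.5355, so e_2 = (0.0000, -0.7071, 0.7071).
r_{23} = e_2·w_3 = 0.7071.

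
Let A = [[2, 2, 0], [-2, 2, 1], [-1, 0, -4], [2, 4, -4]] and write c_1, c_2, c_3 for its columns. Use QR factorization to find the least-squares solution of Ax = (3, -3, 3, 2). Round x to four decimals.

x = (0.9111, -0.3725, -0.6893)

c_1 = (2, -2, -1, 2); ‖c_1‖ = 3.6056, so e_1 = (0.5547, -0.5547, -0.2774, 0.5547).
e_1·c_2 = 0.5547·2 + (-0.5547)·2 + (-0.2774)·0 + 0.5547·4 = 2.2188.
u_2 = c_2 − 2.2188·e_1 = (0.7692, 3.2308, 0.6154, 2.7692).
‖u_2‖ = 4.3677, so e_2 = (0.1761, 0.7397, 0.1409, 0.6340).
e_1·c_3 = 0.5547·0 + (-0.5547)·1 + (-0.2774)·(-4) + 0.5547·(-4) = -1.6641; e_2·c_3 = 0.1761·0 + 0.7397·1 + 0.1409·(-4) + 0.6340·(-4) = -2.3600.
u_3 = c_3 + 1.6641·e_1 + 2.3600·e_2 = (1.3387, 1.8226, -4.1290, -1.5806).
‖u_3‖ = 4.9660, so e_3 = (0.2696, 0.3670, -0.8315, -0.3183).
Qᵀb = (3.6056, 0.0000, -3.4233).
Back-substitute: x_3 = -3.4233/4.9660 = -0.6893.
x_2 = (0.0000 + 2.3600·(-0.6893))/4.3677 = -0.3725.
x_1 = (3.6056 − 2.2188·(-0.3725) + 1.6641·(-0.6893))/3.6056 = 0.9111.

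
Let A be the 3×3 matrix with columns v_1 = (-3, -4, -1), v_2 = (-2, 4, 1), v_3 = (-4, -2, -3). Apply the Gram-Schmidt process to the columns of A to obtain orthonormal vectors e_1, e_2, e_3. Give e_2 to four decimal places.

e_2 = (-0.8086, 0.5708, 0.1427)

e_1 = v_1/‖v_1‖ = (-3, -4, -1)/5.0990 = (-0.5883, -0.7845, -0.1961).
r_{12} = e_1·v_2 = -2.1573.
u_2 = v_2 + 2.1573·e_1 = (-3.2692, 2.3077, 0.5769).
‖u_2‖ = 4.0430, so e_2 = (-0.8086, 0.5708, 0.1427).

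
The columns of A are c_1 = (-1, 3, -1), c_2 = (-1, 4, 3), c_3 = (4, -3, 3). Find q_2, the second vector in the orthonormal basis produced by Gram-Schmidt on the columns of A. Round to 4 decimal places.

c_1 = (-1, 3, -1); ‖c_1‖ = 3.3166, so q_1 = (-0.3015, 0.9045, -0.3015).
q_1·c_2 = (-0.3015)·(-1) + 0.9045·4 + (-0.3015)·3 = 3.0151.
u_2 = c_2 − 3.0151·q_1 = (-0.0909, 1.2727, 3.9091).
‖u_2‖ = 4.1121, so q_2 = (-0.0221, 0.3095, 0.9506).

q_2 = (-0.0221, 0.3095, 0.9506)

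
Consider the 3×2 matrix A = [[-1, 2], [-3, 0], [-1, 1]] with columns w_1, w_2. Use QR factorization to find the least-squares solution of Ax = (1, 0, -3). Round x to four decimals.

x = (0.1522, -0.1087)

w_1 = (-1, -3, -1); ‖w_1‖ = 3.3166, so q_1 = (-0.3015, -0.9045, -0.3015).
q_1·w_2 = (-0.3015)·2 + (-0.9045)·0 + (-0.3015)·1 = -0.9045.
u_2 = w_2 + 0.9045·q_1 = (1.7273, -0.8182, 0.7273).
‖u_2‖ = 2.0449, so q_2 = (0.8447, -0.4001, 0.3556).
Qᵀb = (0.6030, -0.2223).
Back-substitute: x_2 = -0.2223/2.0449 = -0.1087.
x_1 = (0.6030 + 0.9045·(-0.1087))/3.3166 = 0.1522.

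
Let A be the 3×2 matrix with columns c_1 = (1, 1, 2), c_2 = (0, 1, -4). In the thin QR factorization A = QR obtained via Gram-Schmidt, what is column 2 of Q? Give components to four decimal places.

e_2 = (0.3925, 0.7290, -0.5608)

c_1 = (1, 1, 2); ‖c_1‖ = 2.4495, so e_1 = (0.4082, 0.4082, 0.8165).
e_1·c_2 = 0.4082·0 + 0.4082·1 + 0.8165·(-4) = -2.8577.
u_2 = c_2 + 2.8577·e_1 = (1.1667, 2.1667, -1.6667).
‖u_2‖ = 2.9721, so e_2 = (0.3925, 0.7290, -0.5608).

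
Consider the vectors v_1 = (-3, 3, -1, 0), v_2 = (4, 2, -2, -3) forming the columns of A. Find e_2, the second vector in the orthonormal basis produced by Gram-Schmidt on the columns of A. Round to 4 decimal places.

e_1 = v_1/‖v_1‖ = (-3, 3, -1, 0)/4.3589 = (-0.6882, 0.6882, -0.2294, 0.0000).
r_{12} = e_1·v_2 = -0.9177.
u_2 = v_2 + 0.9177·e_1 = (3.3684, 2.6316, -2.2105, -3.0000).
‖u_2‖ = 5.6708, so e_2 = (0.5940, 0.4641, -0.3898, -0.5290).

e_2 = (0.5940, 0.4641, -0.3898, -0.5290)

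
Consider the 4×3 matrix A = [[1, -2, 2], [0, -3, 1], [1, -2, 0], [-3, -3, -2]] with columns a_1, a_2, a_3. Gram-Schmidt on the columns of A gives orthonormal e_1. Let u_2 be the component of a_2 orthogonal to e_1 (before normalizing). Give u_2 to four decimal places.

a_1 = (1, 0, 1, -3); ‖a_1‖ = 3.3166, so e_1 = (0.3015, 0.0000, 0.3015, -0.9045).
e_1·a_2 = 0.3015·(-2) + 0.0000·(-3) + 0.3015·(-2) + (-0.9045)·(-3) = 1.5076.
u_2 = a_2 − 1.5076·e_1 = (-2.4545, -3.0000, -2.4545, -1.6364).

u_2 = (-2.4545, -3.0000, -2.4545, -1.6364)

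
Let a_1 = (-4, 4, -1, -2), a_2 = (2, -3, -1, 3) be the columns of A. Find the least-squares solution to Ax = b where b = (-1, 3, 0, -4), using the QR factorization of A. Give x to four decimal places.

x = (-0.1018, -1.1106)

q_1 = a_1/‖a_1‖ = (-4, 4, -1, -2)/6.0828 = (-0.6576, 0.6576, -0.1644, -0.3288).
r_{12} = q_1·a_2 = -4.1100.
u_2 = a_2 + 4.1100·q_1 = (-0.7027, -0.2973, -1.6757, 1.6486).
‖u_2‖ = 2.4715, so q_2 = (-0.2843, -0.1203, -0.6780, 0.6671).
Qᵀb = (3.9456, -2.7449).
Back-substitute: x_2 = -2.7449/2.4715 = -1.1106.
x_1 = (3.9456 + 4.1100·(-1.1106))/6.0828 = -0.1018.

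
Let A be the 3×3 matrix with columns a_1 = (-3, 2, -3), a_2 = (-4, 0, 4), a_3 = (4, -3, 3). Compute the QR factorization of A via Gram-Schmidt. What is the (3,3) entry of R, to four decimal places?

e_1 = a_1/‖a_1‖ = (-3, 2, -3)/4.6904 = (-0.6396, 0.4264, -0.6396).
r_{12} = e_1·a_2 = 0.0000.
u_2 = a_2 + 0.0000·e_1 = (-4.0000, 0.0000, 4.0000).
‖u_2‖ = 5.6569, so e_2 = (-0.7071, 0.0000, 0.7071).
r_{13} = e_1·a_3 = -5.7564; r_{23} = e_2·a_3 = -0.7071.
u_3 = a_3 + 5.7564·e_1 + 0.7071·e_2 = (-0.1818, -0.5455, -0.1818).
r_{33} = ‖u_3‖ = 0.6030.

r_{33} = 0.6030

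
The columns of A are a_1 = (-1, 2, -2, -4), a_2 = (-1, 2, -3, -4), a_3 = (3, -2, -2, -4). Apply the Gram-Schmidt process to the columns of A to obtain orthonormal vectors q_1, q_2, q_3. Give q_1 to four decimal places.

q_1 = (-0.2000, 0.4000, -0.4000, -0.8000)

q_1 = a_1/‖a_1‖ = (-1, 2, -2, -4)/5.0000 = (-0.2000, 0.4000, -0.4000, -0.8000).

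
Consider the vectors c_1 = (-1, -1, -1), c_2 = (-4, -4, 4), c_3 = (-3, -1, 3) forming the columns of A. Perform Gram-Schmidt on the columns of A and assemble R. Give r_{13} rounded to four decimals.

e_1 = c_1/‖c_1‖ = (-1, -1, -1)/1.7321 = (-0.5774, -0.5774, -0.5774).
r_{13} = e_1·c_3 = 0.5774.

r_{13} = 0.5774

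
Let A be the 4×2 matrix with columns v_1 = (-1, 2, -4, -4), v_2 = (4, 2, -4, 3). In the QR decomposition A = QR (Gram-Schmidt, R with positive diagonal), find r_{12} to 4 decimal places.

r_{12} = 0.6576

e_1 = v_1/‖v_1‖ = (-1, 2, -4, -4)/6.0828 = (-0.1644, 0.3288, -0.6576, -0.6576).
r_{12} = e_1·v_2 = 0.6576.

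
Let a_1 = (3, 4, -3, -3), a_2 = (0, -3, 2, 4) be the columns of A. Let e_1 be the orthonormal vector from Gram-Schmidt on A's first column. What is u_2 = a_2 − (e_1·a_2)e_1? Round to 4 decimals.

u_2 = (2.0930, -0.2093, -0.0930, 1.9070)

a_1 = (3, 4, -3, -3); ‖a_1‖ = 6.5574, so e_1 = (0.4575, 0.6100, -0.4575, -0.4575).
e_1·a_2 = 0.4575·0 + 0.6100·(-3) + (-0.4575)·2 + (-0.4575)·4 = -4.5750.
u_2 = a_2 + 4.5750·e_1 = (2.0930, -0.2093, -0.0930, 1.9070).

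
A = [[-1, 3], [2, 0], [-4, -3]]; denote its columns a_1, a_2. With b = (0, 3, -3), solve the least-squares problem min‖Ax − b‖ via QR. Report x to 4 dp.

a_1 = (-1, 2, -4); ‖a_1‖ = 4.5826, so e_1 = (-0.2182, 0.4364, -0.8729).
e_1·a_2 = (-0.2182)·3 + 0.4364·0 + (-0.8729)·(-3) = 1.9640.
u_2 = a_2 − 1.9640·e_1 = (3.4286, -0.8571, -1.2857).
‖u_2‖ = 3.7607, so e_2 = (0.9117, -0.2279, -0.3419).
Qᵀb = (3.9279, 0.3419).
Back-substitute: x_2 = 0.3419/3.7607 = 0.0909.
x_1 = (3.9279 − 1.9640·0.0909)/4.5826 = 0.8182.

x = (0.8182, 0.0909)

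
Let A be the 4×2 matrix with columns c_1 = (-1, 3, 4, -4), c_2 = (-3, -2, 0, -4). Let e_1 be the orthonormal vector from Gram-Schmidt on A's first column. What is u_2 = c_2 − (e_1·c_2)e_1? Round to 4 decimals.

c_1 = (-1, 3, 4, -4); ‖c_1‖ = 6.4807, so e_1 = (-0.1543, 0.4629, 0.6172, -0.6172).
e_1·c_2 = (-0.1543)·(-3) + 0.4629·(-2) + 0.6172·0 + (-0.6172)·(-4) = 2.0059.
u_2 = c_2 − 2.0059·e_1 = (-2.6905, -2.9286, -1.2381, -2.7619).

u_2 = (-2.6905, -2.9286, -1.2381, -2.7619)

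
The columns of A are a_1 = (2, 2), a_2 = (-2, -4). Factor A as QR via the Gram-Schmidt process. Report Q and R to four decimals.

Q = [[0.7071, 0.7071], [0.7071, -0.7071]], R = [[2.8284, -4.2426], [0.0000, 1.4142]]

a_1 = (2, 2); ‖a_1‖ = 2.8284, so e_1 = (0.7071, 0.7071).
e_1·a_2 = 0.7071·(-2) + 0.7071·(-4) = -4.2426.
u_2 = a_2 + 4.2426·e_1 = (1.0000, -1.0000).
‖u_2‖ = 1.4142, so e_2 = (0.7071, -0.7071).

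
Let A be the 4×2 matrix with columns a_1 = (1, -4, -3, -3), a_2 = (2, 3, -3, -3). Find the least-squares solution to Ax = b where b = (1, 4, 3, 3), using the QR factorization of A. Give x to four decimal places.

x = (-0.9706, 0.1214)

a_1 = (1, -4, -3, -3); ‖a_1‖ = 5.9161, so q_1 = (0.1690, -0.6761, -0.5071, -0.5071).
q_1·a_2 = 0.1690·2 + (-0.6761)·3 + (-0.5071)·(-3) + (-0.5071)·(-3) = 1.3522.
u_2 = a_2 − 1.3522·q_1 = (1.7714, 3.9143, -2.3143, -2.3143).
‖u_2‖ = 5.4011, so q_2 = (0.3280, 0.7247, -0.4285, -0.4285).
Qᵀb = (-5.5780, 0.6560).
Back-substitute: x_2 = 0.6560/5.4011 = 0.1214.
x_1 = (-5.5780 − 1.3522·0.1214)/5.9161 = -0.9706.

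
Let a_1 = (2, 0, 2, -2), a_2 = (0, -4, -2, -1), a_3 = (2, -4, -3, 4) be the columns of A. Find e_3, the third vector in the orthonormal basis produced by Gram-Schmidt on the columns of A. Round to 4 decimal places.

e_3 = (0.6982, -0.1721, -0.0033, 0.6949)

a_1 = (2, 0, 2, -2); ‖a_1‖ = 3.4641, so e_1 = (0.5774, 0.0000, 0.5774, -0.5774).
e_1·a_2 = 0.5774·0 + 0.0000·(-4) + 0.5774·(-2) + (-0.5774)·(-1) = -0.5774.
u_2 = a_2 + 0.5774·e_1 = (0.3333, -4.0000, -1.6667, -1.3333).
‖u_2‖ = 4.5461, so e_2 = (0.0733, -0.8799, -0.3666, -0.2933).
e_1·a_3 = 0.5774·2 + 0.0000·(-4) + 0.5774·(-3) + (-0.5774)·4 = -2.8868; e_2·a_3 = 0.0733·2 + (-0.8799)·(-4) + (-0.3666)·(-3) + (-0.2933)·4 = 3.5929.
u_3 = a_3 + 2.8868·e_1 − 3.5929·e_2 = (3.4032, -0.8387, -0.0161, 3.3871).
‖u_3‖ = 4.8742, so e_3 = (0.6982, -0.1721, -0.0033, 0.6949).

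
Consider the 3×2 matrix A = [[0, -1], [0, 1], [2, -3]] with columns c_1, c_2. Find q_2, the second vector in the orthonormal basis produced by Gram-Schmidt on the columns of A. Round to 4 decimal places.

c_1 = (0, 0, 2); ‖c_1‖ = 2.0000, so q_1 = (0.0000, 0.0000, 1.0000).
q_1·c_2 = 0.0000·(-1) + 0.0000·1 + 1.0000·(-3) = -3.0000.
u_2 = c_2 + 3.0000·q_1 = (-1.0000, 1.0000, 0.0000).
‖u_2‖ = 1.4142, so q_2 = (-0.7071, 0.7071, 0.0000).

q_2 = (-0.7071, 0.7071, 0.0000)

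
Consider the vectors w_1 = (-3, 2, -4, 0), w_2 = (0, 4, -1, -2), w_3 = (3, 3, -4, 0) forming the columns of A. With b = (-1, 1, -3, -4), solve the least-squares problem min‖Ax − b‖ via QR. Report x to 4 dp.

x = (0.3880, 0.5249, -0.0424)

w_1 = (-3, 2, -4, 0); ‖w_1‖ = 5.3852, so q_1 = (-0.5571, 0.3714, -0.7428, 0.0000).
q_1·w_2 = (-0.5571)·0 + 0.3714·4 + (-0.7428)·(-1) + 0.0000·(-2) = 2.2283.
u_2 = w_2 − 2.2283·q_1 = (1.2414, 3.1724, 0.6552, -2.0000).
‖u_2‖ = 4.0043, so q_2 = (0.3100, 0.7923, 0.1636, -0.4995).
q_1·w_3 = (-0.5571)·3 + 0.3714·3 + (-0.7428)·(-4) + 0.0000·0 = 2.4140; q_2·w_3 = 0.3100·3 + 0.7923·3 + 0.1636·(-4) + (-0.4995)·0 = 2.6523.
u_3 = w_3 − 2.4140·q_1 − 2.6523·q_2 = (3.5226, 0.0022, -2.6409, 1.3247).
‖u_3‖ = 4.5976, so q_3 = (0.7662, 0.0005, -0.5744, 0.2881).
Qᵀb = (3.1568, 1.9892, -0.1951).
Back-substitute: x_3 = -0.1951/4.5976 = -0.0424.
x_2 = (1.9892 − 2.6523·(-0.0424))/4.0043 = 0.5249.
x_1 = (3.1568 − 2.2283·0.5249 − 2.4140·(-0.0424))/5.3852 = 0.3880.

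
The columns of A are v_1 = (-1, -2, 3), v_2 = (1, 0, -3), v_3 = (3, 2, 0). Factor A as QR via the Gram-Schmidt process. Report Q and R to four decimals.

v_1 = (-1, -2, 3); ‖v_1‖ = 3.7417, so e_1 = (-0.2673, -0.5345, 0.8018).
e_1·v_2 = (-0.2673)·1 + (-0.5345)·0 + 0.8018·(-3) = -2.6726.
u_2 = v_2 + 2.6726·e_1 = (0.2857, -1.4286, -0.8571).
‖u_2‖ = 1.6903, so e_2 = (0.1690, -0.8452, -0.5071).
e_1·v_3 = (-0.2673)·3 + (-0.5345)·2 + 0.8018·0 = -1.8708; e_2·v_3 = 0.1690·3 + (-0.8452)·2 + (-0.5071)·0 = -1.1832.
u_3 = v_3 + 1.8708·e_1 + 1.1832·e_2 = (2.7000, 0.0000, 0.9000).
‖u_3‖ = 2.8460, so e_3 = (0.9487, 0.0000, 0.3162).

Q = [[-0.2673, 0.1690, 0.9487], [-0.5345, -0.8452, 0.0000], [0.8018, -0.5071, 0.3162]], R = [[3.7417, -2.6726, -1.8708], [0.0000, 1.6903, -1.1832], [0.0000, 0.0000, 2.8460]]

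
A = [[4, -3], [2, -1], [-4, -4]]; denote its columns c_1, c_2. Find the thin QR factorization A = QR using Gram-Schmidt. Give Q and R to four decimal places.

q_1 = c_1/‖c_1‖ = (4, 2, -4)/6.0000 = (0.6667, 0.3333, -0.6667).
r_{12} = q_1·c_2 = 0.3333.
u_2 = c_2 − 0.3333·q_1 = (-3.2222, -1.1111, -3.7778).
‖u_2‖ = 5.0881, so q_2 = (-0.6333, -0.2184, -0.7425).

Q = [[0.6667, -0.6333], [0.3333, -0.2184], [-0.6667, -0.7425]], R = [[6.0000, 0.3333], [0.0000, 5.0881]]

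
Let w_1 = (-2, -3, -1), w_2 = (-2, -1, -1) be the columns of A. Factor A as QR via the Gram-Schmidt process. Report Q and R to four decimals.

q_1 = w_1/‖w_1‖ = (-2, -3, -1)/3.7417 = (-0.5345, -0.8018, -0.2673).
r_{12} = q_1·w_2 = 2.1381.
u_2 = w_2 − 2.1381·q_1 = (-0.8571, 0.7143, -0.4286).
‖u_2‖ = 1.1952, so q_2 = (-0.7171, 0.5976, -0.3586).

Q = [[-0.5345, -0.7171], [-0.8018, 0.5976], [-0.2673, -0.3586]], R = [[3.7417, 2.1381], [0.0000, 1.1952]]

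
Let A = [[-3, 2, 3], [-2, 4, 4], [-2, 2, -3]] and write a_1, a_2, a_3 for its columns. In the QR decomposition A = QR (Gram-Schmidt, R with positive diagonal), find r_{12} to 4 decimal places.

r_{12} = -4.3656

a_1 = (-3, -2, -2); ‖a_1‖ = 4.1231, so e_1 = (-0.7276, -0.4851, -0.4851).
r_{12} = e_1·a_2 = -4.3656.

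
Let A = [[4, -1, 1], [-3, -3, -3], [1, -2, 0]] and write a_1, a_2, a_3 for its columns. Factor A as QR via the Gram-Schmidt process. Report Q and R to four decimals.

q_1 = a_1/‖a_1‖ = (4, -3, 1)/5.0990 = (0.7845, -0.5883, 0.1961).
r_{12} = q_1·a_2 = 0.5883.
u_2 = a_2 − 0.5883·q_1 = (-1.4615, -2.6538, -2.1154).
‖u_2‖ = 3.6951, so q_2 = (-0.3955, -0.7182, -0.5725).
r_{13} = q_1·a_3 = 2.5495; r_{23} = q_2·a_3 = 1.7591.
u_3 = a_3 − 2.5495·q_1 − 1.7591·q_2 = (-0.3042, -0.2366, 0.5070).
‖u_3‖ = 0.6369, so q_3 = (-0.4777, -0.3715, 0.7961).

Q = [[0.7845, -0.3955, -0.4777], [-0.5883, -0.7182, -0.3715], [0.1961, -0.5725, 0.7961]], R = [[5.0990, 0.5883, 2.5495], [0.0000, 3.6951, 1.7591], [0.0000, 0.0000, 0.6369]]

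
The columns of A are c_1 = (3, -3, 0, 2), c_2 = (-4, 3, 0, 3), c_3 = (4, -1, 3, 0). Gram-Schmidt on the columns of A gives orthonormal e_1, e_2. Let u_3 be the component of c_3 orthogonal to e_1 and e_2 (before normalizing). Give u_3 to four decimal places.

c_1 = (3, -3, 0, 2); ‖c_1‖ = 4.6904, so e_1 = (0.6396, -0.6396, 0.0000, 0.4264).
e_1·c_2 = 0.6396·(-4) + (-0.6396)·3 + 0.0000·0 + 0.4264·3 = -3.1980.
u_2 = c_2 + 3.1980·e_1 = (-1.9545, 0.9545, 0.0000, 4.3636).
‖u_2‖ = 4.8757, so e_2 = (-0.4009, 0.1958, 0.0000, 0.8950).
e_1·c_3 = 0.6396·4 + (-0.6396)·(-1) + 0.0000·3 + 0.4264·0 = 3.1980; e_2·c_3 = (-0.4009)·4 + 0.1958·(-1) + 0.0000·3 + 0.8950·0 = -1.7993.
u_3 = c_3 − 3.1980·e_1 + 1.7993·e_2 = (1.2333, 1.3977, 3.0000, 0.2467).

u_3 = (1.2333, 1.3977, 3.0000, 0.2467)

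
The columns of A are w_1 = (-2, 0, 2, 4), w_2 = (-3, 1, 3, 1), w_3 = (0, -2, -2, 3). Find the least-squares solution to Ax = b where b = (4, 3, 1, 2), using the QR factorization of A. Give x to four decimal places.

q_1 = w_1/‖w_1‖ = (-2, 0, 2, 4)/4.8990 = (-0.4082, 0.0000, 0.4082, 0.8165).
r_{12} = q_1·w_2 = 3.2660.
u_2 = w_2 − 3.2660·q_1 = (-1.6667, 1.0000, 1.6667, -1.6667).
‖u_2‖ = 3.0551, so q_2 = (-0.5455, 0.3273, 0.5455, -0.5455).
r_{13} = q_1·w_3 = 1.6330; r_{23} = q_2·w_3 = -3.3824.
u_3 = w_3 − 1.6330·q_1 + 3.3824·q_2 = (-1.1786, -0.8929, -0.8214, -0.1786).
‖u_3‖ = 1.7008, so q_3 = (-0.6929, -0.5250, -0.4830, -0.1050).
Qᵀb = (0.4082, -1.7457, -5.0395).
Back-substitute: x_3 = -5.0395/1.7008 = -2.9630.
x_2 = (-1.7457 + 3.3824·(-2.9630))/3.0551 = -3.8519.
x_1 = (0.4082 − 3.2660·(-3.8519) − 1.6330·(-2.9630))/4.8990 = 3.6389.

x = (3.6389, -3.8519, -2.9630)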